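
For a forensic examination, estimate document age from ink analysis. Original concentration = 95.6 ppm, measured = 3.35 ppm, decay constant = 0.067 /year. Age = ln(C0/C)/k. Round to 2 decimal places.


Document age estimation:
C0/C = 95.6 / 3.35 = 28.537313
ln(C0/C) = 3.351212
t = 3.351212 / 0.067 = 50.02 years

50.02


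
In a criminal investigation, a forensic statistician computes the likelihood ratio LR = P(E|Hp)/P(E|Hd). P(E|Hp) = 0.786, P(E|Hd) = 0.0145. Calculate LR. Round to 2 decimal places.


Likelihood ratio calculation:
LR = P(E|Hp) / P(E|Hd)
LR = 0.786 / 0.0145
LR = 54.21

54.21


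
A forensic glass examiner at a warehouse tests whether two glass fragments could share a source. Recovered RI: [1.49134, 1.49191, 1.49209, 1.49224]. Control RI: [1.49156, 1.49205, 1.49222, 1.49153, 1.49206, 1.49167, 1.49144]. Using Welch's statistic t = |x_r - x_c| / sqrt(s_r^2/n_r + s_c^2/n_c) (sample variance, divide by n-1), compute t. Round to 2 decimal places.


Welch's t-criterion for glass RI comparison:
Recovered mean = sum / n_r = 5.96758 / 4 = 1.491895
Control mean = sum / n_c = 10.44253 / 7 = 1.49179
Recovered sample variance s_r^2 = 1.551e-07
Control sample variance s_c^2 = 9.71333e-08
Welch SE (unpooled) = sqrt(s_r^2/n_r + s_c^2/n_c) = sqrt(3.8775e-08 + 1.38762e-08) = sqrt(5.26512e-08) = 0.000229458
|mean_r - mean_c| = 0.000105
t = 0.000105 / 0.000229458 = 0.46

0.46


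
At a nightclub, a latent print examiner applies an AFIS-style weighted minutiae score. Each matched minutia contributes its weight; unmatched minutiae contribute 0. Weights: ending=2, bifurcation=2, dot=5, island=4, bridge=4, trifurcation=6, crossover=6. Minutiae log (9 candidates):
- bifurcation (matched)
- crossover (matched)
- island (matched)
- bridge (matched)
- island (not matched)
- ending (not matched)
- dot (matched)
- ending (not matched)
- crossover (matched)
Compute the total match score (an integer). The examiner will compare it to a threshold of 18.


Weighted minutiae match score:
  bifurcation: matched, +2 (running total 2)
  crossover: matched, +6 (running total 8)
  island: matched, +4 (running total 12)
  bridge: matched, +4 (running total 16)
  island: not matched, +0
  ending: not matched, +0
  dot: matched, +5 (running total 21)
  ending: not matched, +0
  crossover: matched, +6 (running total 27)
Total score = 27
Threshold = 18; verdict = identification

27


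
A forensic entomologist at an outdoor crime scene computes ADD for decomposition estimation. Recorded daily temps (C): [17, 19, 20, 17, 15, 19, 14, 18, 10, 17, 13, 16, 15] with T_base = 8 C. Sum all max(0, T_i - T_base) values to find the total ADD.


Computing ADD day by day:
Day 1: max(0, 17 - 8) = 9
Day 2: max(0, 19 - 8) = 11
Day 3: max(0, 20 - 8) = 12
Day 4: max(0, 17 - 8) = 9
Day 5: max(0, 15 - 8) = 7
Day 6: max(0, 19 - 8) = 11
Day 7: max(0, 14 - 8) = 6
Day 8: max(0, 18 - 8) = 10
Day 9: max(0, 10 - 8) = 2
Day 10: max(0, 17 - 8) = 9
Day 11: max(0, 13 - 8) = 5
Day 12: max(0, 16 - 8) = 8
Day 13: max(0, 15 - 8) = 7
Total ADD = 106

106


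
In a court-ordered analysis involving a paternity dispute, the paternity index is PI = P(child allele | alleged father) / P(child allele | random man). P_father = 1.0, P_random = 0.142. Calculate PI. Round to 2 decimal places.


Paternity Index calculation:
PI = P(allele|father) / P(allele|random)
PI = 1.0 / 0.142
PI = 7.04

7.04


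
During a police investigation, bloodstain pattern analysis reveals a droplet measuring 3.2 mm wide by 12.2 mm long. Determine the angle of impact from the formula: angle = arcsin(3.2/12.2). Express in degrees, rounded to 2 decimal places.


Blood spatter impact angle calculation:
width / length = 3.2 / 12.2 = 0.262295
angle = arcsin(0.262295)
angle = 15.21 degrees

15.21


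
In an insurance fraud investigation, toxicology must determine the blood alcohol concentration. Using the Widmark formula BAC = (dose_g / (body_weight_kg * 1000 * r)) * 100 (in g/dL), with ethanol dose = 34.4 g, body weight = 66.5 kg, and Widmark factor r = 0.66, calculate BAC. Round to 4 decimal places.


Applying the Widmark formula:
BAC = (dose_g / (body_wt * 1000 * r)) * 100
Denominator = 66.5 * 1000 * 0.66 = 43890
BAC = (34.4 / 43890) * 100
BAC = 0.0784 g/dL

0.0784


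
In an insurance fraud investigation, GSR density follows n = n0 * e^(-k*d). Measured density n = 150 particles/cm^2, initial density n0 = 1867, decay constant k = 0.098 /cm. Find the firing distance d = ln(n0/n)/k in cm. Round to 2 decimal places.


GSR distance calculation:
n0/n = 1867 / 150 = 12.446667
ln(n0/n) = 2.521453
d = 2.521453 / 0.098 = 25.73 cm

25.73


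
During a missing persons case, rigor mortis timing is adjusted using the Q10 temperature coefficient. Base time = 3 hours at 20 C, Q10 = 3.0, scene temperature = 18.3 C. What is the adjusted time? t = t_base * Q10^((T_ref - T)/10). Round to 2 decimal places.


Rigor mortis time adjustment:
Exponent = (T_ref - T_actual) / 10 = (20 - 18.3) / 10 = 0.17
Q10 factor = 3.0^0.17 = 1.20534
t_adjusted = 3 * 1.20534 = 3.62 hours

3.62


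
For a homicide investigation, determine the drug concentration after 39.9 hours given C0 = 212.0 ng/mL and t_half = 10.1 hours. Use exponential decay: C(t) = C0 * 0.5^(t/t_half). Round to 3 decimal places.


Drug concentration decay:
Number of half-lives = t / t_half = 39.9 / 10.1 = 3.950495
Decay factor = 0.5^3.950495 = 0.06468186
C(t) = 212.0 * 0.06468186 = 13.713 ng/mL

13.713


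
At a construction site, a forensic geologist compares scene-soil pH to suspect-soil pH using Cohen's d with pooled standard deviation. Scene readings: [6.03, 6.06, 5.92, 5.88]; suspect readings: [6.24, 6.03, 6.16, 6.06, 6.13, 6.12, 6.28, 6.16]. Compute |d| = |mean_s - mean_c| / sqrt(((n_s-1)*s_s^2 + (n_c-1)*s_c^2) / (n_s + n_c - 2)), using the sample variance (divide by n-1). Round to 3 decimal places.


Pooled-variance Cohen's d for soil pH comparison:
Scene mean = 23.89 / 4 = 5.9725
Suspect mean = 49.18 / 8 = 6.1475
Scene sample variance s_s^2 = 0.007425
Suspect sample variance s_c^2 = 0.006993
Pooled variance = ((n_s-1)*s_s^2 + (n_c-1)*s_c^2) / (n_s + n_c - 2) = 0.007123
Pooled SD = sqrt(0.007123) = 0.084398
Mean difference = -0.175
|d| = |-0.175| / 0.084398 = 2.074

2.074


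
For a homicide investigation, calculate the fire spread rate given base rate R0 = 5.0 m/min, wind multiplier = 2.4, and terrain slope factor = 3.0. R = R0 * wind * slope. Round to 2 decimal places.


Fire spread rate calculation:
R = R0 * wind_factor * slope_factor
= 5.0 * 2.4 * 3.0
= 12 * 3.0
= 36.00 m/min

36.00


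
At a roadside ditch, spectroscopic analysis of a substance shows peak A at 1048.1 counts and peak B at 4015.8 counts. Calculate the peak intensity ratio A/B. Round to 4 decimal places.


Spectral peak ratio:
Peak A = 1048.1 counts
Peak B = 4015.8 counts
Ratio = 1048.1 / 4015.8 = 0.2610

0.2610


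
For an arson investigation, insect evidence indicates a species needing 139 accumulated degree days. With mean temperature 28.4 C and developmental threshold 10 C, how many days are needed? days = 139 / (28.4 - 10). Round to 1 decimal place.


Insect development time:
Effective temperature = avg_temp - T_base = 28.4 - 10 = 18.4 C
Days = ADD / effective_temp = 139 / 18.4 = 7.6 days

7.6


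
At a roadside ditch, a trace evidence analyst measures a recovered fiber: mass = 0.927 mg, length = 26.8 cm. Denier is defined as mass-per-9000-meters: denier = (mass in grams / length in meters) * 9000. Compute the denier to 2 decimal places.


Denier calculation:
Mass in grams = 0.927 mg / 1000 = 0.000927 g
Length in meters = 26.8 cm / 100 = 0.268 m
Linear density = mass / length = 0.000927 / 0.268 = 0.00345896 g/m
Denier = (g/m) * 9000 = 0.00345896 * 9000 = 31.13

31.13


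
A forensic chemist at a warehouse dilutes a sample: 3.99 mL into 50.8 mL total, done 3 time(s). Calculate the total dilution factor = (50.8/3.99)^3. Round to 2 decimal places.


Dilution factor calculation:
Single dilution = V_total / V_sample = 50.8 / 3.99 ≈ 12.73183
Number of dilutions = 3
Total DF = (50.8 / 3.99)^3 (full precision, rounded at the end) = 2063.82

2063.82


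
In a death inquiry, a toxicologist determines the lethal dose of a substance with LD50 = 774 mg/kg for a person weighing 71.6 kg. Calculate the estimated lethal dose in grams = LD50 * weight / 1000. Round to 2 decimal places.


Lethal dose calculation:
Lethal dose = LD50 * body_weight / 1000
= 774 * 71.6 / 1000
= 55418.4 / 1000
= 55.42 g

55.42


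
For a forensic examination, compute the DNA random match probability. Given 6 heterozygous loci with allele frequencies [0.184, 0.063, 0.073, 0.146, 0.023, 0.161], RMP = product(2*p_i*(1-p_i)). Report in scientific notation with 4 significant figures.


Computing RMP for 6 loci:
Locus 1: 2 * 0.184 * 0.816 = 0.300288
Locus 2: 2 * 0.063 * 0.937 = 0.118062
Locus 3: 2 * 0.073 * 0.927 = 0.135342
Locus 4: 2 * 0.146 * 0.854 = 0.249368
Locus 5: 2 * 0.023 * 0.977 = 0.044942
Locus 6: 2 * 0.161 * 0.839 = 0.270158
RMP = 1.453e-05

1.453e-05


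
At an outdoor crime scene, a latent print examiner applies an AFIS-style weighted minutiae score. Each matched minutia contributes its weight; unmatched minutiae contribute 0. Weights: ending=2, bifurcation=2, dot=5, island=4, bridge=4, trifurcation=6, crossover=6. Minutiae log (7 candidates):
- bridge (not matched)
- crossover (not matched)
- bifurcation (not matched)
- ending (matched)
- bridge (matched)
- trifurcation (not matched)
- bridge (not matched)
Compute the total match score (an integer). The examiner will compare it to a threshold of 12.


Weighted minutiae match score:
  bridge: not matched, +0
  crossover: not matched, +0
  bifurcation: not matched, +0
  ending: matched, +2 (running total 2)
  bridge: matched, +4 (running total 6)
  trifurcation: not matched, +0
  bridge: not matched, +0
Total score = 6
Threshold = 12; verdict = inconclusive

6


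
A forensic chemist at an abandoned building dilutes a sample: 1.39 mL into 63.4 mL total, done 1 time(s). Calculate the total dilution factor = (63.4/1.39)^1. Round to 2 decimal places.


Dilution factor calculation:
Single dilution = V_total / V_sample = 63.4 / 1.39 ≈ 45.611511
Number of dilutions = 1
Total DF = (63.4 / 1.39)^1 (full precision, rounded at the end) = 45.61

45.61


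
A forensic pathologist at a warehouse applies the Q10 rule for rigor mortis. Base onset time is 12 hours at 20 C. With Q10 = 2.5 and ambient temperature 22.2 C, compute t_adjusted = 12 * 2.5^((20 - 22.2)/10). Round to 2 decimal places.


Rigor mortis time adjustment:
Exponent = (T_ref - T_actual) / 10 = (20 - 22.2) / 10 = -0.22
Q10 factor = 2.5^-0.22 = 0.81743
t_adjusted = 12 * 0.81743 = 9.81 hours

9.81


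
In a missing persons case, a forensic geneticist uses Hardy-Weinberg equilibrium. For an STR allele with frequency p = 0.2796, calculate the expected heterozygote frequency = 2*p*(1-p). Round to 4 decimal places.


Hardy-Weinberg heterozygote frequency:
q = 1 - p = 1 - 0.2796 = 0.7204
2pq = 2 * 0.2796 * 0.7204 = 0.4028

0.4028


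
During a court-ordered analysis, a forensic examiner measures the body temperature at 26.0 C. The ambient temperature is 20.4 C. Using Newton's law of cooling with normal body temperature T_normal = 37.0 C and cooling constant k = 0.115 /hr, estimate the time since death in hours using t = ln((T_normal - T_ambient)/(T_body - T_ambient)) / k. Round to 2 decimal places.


Using Newton's law of cooling:
t = ln((T_normal - T_ambient) / (T_body - T_ambient)) / k
T_normal - T_ambient = 16.6
T_body - T_ambient = 5.6
Ratio = 2.964286
ln(ratio) = 1.086636
t = 1.086636 / 0.115 = 9.45 hours

9.45


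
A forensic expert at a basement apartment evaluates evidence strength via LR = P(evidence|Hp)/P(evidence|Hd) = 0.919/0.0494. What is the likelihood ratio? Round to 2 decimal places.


Likelihood ratio calculation:
LR = P(E|Hp) / P(E|Hd)
LR = 0.919 / 0.0494
LR = 18.60

18.60


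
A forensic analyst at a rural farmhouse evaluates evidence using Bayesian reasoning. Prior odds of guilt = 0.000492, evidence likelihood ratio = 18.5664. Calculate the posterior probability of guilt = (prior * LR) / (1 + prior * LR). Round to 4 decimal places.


Bayesian evidence evaluation:
Posterior odds = prior_odds * LR = 0.000492 * 18.5664 = 0.009134669
Posterior probability = posterior_odds / (1 + posterior_odds)
= 0.009134669 / (1 + 0.009134669)
= 0.009134669 / 1.009134669
= 0.0091

0.0091


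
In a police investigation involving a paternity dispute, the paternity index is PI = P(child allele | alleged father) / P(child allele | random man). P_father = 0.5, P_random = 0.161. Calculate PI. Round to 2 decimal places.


Paternity Index calculation:
PI = P(allele|father) / P(allele|random)
PI = 0.5 / 0.161
PI = 3.11

3.11


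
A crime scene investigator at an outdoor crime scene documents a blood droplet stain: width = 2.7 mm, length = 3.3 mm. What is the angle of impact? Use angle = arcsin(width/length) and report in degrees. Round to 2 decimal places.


Blood spatter impact angle calculation:
width / length = 2.7 / 3.3 = 0.818182
angle = arcsin(0.818182)
angle = 54.90 degrees

54.90


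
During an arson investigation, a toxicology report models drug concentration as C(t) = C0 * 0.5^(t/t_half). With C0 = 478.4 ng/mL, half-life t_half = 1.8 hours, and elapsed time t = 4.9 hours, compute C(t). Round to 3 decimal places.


Drug concentration decay:
Number of half-lives = t / t_half = 4.9 / 1.8 = 2.722222
Decay factor = 0.5^2.722222 = 0.15154078
C(t) = 478.4 * 0.15154078 = 72.497 ng/mL

72.497


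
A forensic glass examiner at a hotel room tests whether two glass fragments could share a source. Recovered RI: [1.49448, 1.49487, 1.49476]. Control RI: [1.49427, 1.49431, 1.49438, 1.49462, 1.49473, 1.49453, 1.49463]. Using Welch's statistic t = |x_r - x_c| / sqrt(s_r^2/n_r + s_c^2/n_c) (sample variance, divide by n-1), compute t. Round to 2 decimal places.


Welch's t-criterion for glass RI comparison:
Recovered mean = sum / n_r = 4.48411 / 3 = 1.4947033
Control mean = sum / n_c = 10.46147 / 7 = 1.4944957
Recovered sample variance s_r^2 = 4.04333e-08
Control sample variance s_c^2 = 3.13952e-08
Welch SE (unpooled) = sqrt(s_r^2/n_r + s_c^2/n_c) = sqrt(1.34778e-08 + 4.48503e-09) = sqrt(1.79628e-08) = 0.000134025
|mean_r - mean_c| = 0.000207619
t = 0.000207619 / 0.000134025 = 1.55

1.55


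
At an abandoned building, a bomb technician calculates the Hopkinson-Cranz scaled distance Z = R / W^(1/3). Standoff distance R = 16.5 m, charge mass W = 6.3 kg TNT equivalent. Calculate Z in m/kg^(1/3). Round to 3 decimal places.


Scaled distance calculation:
W^(1/3) = 6.3^(1/3) = 1.846915
Z = R / W^(1/3) = 16.5 / 1.846915
Z = 8.934 m/kg^(1/3)

8.934


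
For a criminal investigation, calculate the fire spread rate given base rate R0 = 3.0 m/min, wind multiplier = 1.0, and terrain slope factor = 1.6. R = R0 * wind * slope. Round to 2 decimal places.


Fire spread rate calculation:
R = R0 * wind_factor * slope_factor
= 3.0 * 1.0 * 1.6
= 3 * 1.6
= 4.80 m/min

4.80


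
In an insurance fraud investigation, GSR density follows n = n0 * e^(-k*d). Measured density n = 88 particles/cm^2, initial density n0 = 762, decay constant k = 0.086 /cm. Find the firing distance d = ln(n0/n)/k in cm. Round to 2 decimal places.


GSR distance calculation:
n0/n = 762 / 88 = 8.659091
ln(n0/n) = 2.15861
d = 2.15861 / 0.086 = 25.10 cm

25.10


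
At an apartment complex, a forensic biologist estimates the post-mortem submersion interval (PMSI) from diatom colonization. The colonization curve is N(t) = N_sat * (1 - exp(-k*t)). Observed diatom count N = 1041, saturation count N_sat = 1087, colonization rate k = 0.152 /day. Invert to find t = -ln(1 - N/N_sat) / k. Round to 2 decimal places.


PMSI from diatom colonization curve:
N / N_sat = 1041 / 1087 = 0.957682
1 - N/N_sat = 0.042318
ln(1 - N/N_sat) = -3.162543
t = -ln(1 - N/N_sat) / k = -(-3.162543) / 0.152 = 20.81 days

20.81


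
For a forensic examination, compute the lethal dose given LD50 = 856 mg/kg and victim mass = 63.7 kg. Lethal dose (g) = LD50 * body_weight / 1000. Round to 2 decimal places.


Lethal dose calculation:
Lethal dose = LD50 * body_weight / 1000
= 856 * 63.7 / 1000
= 54527.2 / 1000
= 54.53 g

54.53


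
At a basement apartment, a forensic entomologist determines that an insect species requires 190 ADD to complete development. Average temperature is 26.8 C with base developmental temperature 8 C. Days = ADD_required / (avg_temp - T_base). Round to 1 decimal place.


Insect development time:
Effective temperature = avg_temp - T_base = 26.8 - 8 = 18.8 C
Days = ADD / effective_temp = 190 / 18.8 = 10.1 days

10.1


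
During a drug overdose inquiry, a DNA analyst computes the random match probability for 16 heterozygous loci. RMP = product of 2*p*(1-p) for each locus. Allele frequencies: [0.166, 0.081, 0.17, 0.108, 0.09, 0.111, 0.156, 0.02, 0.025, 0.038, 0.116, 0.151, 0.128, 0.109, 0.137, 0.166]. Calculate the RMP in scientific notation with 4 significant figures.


Computing RMP for 16 loci:
Locus 1: 2 * 0.166 * 0.834 = 0.276888
Locus 2: 2 * 0.081 * 0.919 = 0.148878
Locus 3: 2 * 0.17 * 0.83 = 0.2822
Locus 4: 2 * 0.108 * 0.892 = 0.192672
Locus 5: 2 * 0.09 * 0.91 = 0.1638
Locus 6: 2 * 0.111 * 0.889 = 0.197358
Locus 7: 2 * 0.156 * 0.844 = 0.263328
Locus 8: 2 * 0.02 * 0.98 = 0.0392
Locus 9: 2 * 0.025 * 0.975 = 0.04875
Locus 10: 2 * 0.038 * 0.962 = 0.073112
Locus 11: 2 * 0.116 * 0.884 = 0.205088
Locus 12: 2 * 0.151 * 0.849 = 0.256398
Locus 13: 2 * 0.128 * 0.872 = 0.223232
Locus 14: 2 * 0.109 * 0.891 = 0.194238
Locus 15: 2 * 0.137 * 0.863 = 0.236462
Locus 16: 2 * 0.166 * 0.834 = 0.276888
RMP = 3.980e-13

3.980e-13


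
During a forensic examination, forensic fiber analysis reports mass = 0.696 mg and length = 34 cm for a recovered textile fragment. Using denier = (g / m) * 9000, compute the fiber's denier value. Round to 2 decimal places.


Denier calculation:
Mass in grams = 0.696 mg / 1000 = 0.000696 g
Length in meters = 34 cm / 100 = 0.34 m
Linear density = mass / length = 0.000696 / 0.34 = 0.00204706 g/m
Denier = (g/m) * 9000 = 0.00204706 * 9000 = 18.42

18.42


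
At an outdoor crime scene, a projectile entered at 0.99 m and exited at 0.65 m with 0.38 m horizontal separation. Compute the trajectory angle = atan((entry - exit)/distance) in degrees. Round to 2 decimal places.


Bullet trajectory angle:
Height difference = 0.99 - 0.65 = 0.34 m
angle = atan(0.34 / 0.38)
angle = atan(0.894737)
angle = 41.82 degrees

41.82


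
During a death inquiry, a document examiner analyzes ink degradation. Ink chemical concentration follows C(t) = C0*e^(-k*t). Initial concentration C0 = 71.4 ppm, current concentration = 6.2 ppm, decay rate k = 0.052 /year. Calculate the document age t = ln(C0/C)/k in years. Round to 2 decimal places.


Document age estimation:
C0/C = 71.4 / 6.2 = 11.516129
ln(C0/C) = 2.443749
t = 2.443749 / 0.052 = 47.00 years

47.00


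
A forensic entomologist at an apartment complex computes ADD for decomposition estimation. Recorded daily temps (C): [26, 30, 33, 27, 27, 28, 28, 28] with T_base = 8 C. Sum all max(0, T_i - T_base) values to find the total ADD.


Computing ADD day by day:
Day 1: max(0, 26 - 8) = 18
Day 2: max(0, 30 - 8) = 22
Day 3: max(0, 33 - 8) = 25
Day 4: max(0, 27 - 8) = 19
Day 5: max(0, 27 - 8) = 19
Day 6: max(0, 28 - 8) = 20
Day 7: max(0, 28 - 8) = 20
Day 8: max(0, 28 - 8) = 20
Total ADD = 163

163


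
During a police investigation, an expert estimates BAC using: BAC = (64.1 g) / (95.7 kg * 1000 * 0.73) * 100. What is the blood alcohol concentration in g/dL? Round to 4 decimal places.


Applying the Widmark formula:
BAC = (dose_g / (body_wt * 1000 * r)) * 100
Denominator = 95.7 * 1000 * 0.73 = 69861
BAC = (64.1 / 69861) * 100
BAC = 0.0918 g/dL

0.0918


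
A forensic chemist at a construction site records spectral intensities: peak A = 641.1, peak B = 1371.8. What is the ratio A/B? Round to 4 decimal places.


Spectral peak ratio:
Peak A = 641.1 counts
Peak B = 1371.8 counts
Ratio = 641.1 / 1371.8 = 0.4673

0.4673


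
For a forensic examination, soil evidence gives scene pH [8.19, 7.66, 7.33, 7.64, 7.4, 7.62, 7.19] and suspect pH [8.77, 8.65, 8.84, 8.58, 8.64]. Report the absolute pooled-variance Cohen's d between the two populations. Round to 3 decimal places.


Pooled-variance Cohen's d for soil pH comparison:
Scene mean = 53.03 / 7 = 7.575714
Suspect mean = 43.48 / 5 = 8.696
Scene sample variance s_s^2 = 0.105095
Suspect sample variance s_c^2 = 0.01123
Pooled variance = ((n_s-1)*s_s^2 + (n_c-1)*s_c^2) / (n_s + n_c - 2) = 0.067549
Pooled SD = sqrt(0.067549) = 0.259902
Mean difference = -1.120286
|d| = |-1.120286| / 0.259902 = 4.310

4.310


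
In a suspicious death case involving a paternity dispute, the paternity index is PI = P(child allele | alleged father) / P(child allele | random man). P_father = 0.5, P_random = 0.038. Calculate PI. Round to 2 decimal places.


Paternity Index calculation:
PI = P(allele|father) / P(allele|random)
PI = 0.5 / 0.038
PI = 13.16

13.16


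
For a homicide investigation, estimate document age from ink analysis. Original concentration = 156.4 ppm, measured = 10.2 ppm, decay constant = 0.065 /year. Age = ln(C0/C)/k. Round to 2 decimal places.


Document age estimation:
C0/C = 156.4 / 10.2 = 15.333333
ln(C0/C) = 2.730029
t = 2.730029 / 0.065 = 42.00 years

42.00


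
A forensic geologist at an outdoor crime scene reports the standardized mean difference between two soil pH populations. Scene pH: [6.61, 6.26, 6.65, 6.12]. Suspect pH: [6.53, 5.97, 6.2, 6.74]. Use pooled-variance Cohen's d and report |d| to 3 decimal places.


Pooled-variance Cohen's d for soil pH comparison:
Scene mean = 25.64 / 4 = 6.41
Suspect mean = 25.44 / 4 = 6.36
Scene sample variance s_s^2 = 0.068067
Suspect sample variance s_c^2 = 0.117
Pooled variance = ((n_s-1)*s_s^2 + (n_c-1)*s_c^2) / (n_s + n_c - 2) = 0.092533
Pooled SD = sqrt(0.092533) = 0.304192
Mean difference = 0.05
|d| = |0.05| / 0.304192 = 0.164

0.164


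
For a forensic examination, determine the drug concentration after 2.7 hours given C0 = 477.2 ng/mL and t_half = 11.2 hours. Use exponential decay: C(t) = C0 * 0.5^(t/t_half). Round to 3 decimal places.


Drug concentration decay:
Number of half-lives = t / t_half = 2.7 / 11.2 = 0.241071
Decay factor = 0.5^0.241071 = 0.84611696
C(t) = 477.2 * 0.84611696 = 403.767 ng/mL

403.767


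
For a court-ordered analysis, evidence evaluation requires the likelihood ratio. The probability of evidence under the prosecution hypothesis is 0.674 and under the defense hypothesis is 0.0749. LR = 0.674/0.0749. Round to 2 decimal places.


Likelihood ratio calculation:
LR = P(E|Hp) / P(E|Hd)
LR = 0.674 / 0.0749
LR = 9.00

9.00


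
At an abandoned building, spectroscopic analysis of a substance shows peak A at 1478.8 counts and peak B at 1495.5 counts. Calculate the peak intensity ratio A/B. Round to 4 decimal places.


Spectral peak ratio:
Peak A = 1478.8 counts
Peak B = 1495.5 counts
Ratio = 1478.8 / 1495.5 = 0.9888

0.9888


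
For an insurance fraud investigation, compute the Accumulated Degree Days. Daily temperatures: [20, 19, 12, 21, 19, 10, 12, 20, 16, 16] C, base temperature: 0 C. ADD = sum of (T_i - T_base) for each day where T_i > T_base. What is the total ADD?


Computing ADD day by day:
Day 1: max(0, 20 - 0) = 20
Day 2: max(0, 19 - 0) = 19
Day 3: max(0, 12 - 0) = 12
Day 4: max(0, 21 - 0) = 21
Day 5: max(0, 19 - 0) = 19
Day 6: max(0, 10 - 0) = 10
Day 7: max(0, 12 - 0) = 12
Day 8: max(0, 20 - 0) = 20
Day 9: max(0, 16 - 0) = 16
Day 10: max(0, 16 - 0) = 16
Total ADD = 165

165


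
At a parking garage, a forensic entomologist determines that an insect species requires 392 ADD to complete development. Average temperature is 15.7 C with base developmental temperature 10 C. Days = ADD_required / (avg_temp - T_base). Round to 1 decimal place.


Insect development time:
Effective temperature = avg_temp - T_base = 15.7 - 10 = 5.7 C
Days = ADD / effective_temp = 392 / 5.7 = 68.8 days

68.8


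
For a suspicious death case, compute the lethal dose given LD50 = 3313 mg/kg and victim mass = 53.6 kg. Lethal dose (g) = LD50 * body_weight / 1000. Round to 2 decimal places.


Lethal dose calculation:
Lethal dose = LD50 * body_weight / 1000
= 3313 * 53.6 / 1000
= 177576.8 / 1000
= 177.58 g

177.58


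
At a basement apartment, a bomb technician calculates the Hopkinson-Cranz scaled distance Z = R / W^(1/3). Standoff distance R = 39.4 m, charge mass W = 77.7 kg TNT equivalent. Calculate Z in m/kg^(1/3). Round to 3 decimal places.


Scaled distance calculation:
W^(1/3) = 77.7^(1/3) = 4.267174
Z = R / W^(1/3) = 39.4 / 4.267174
Z = 9.233 m/kg^(1/3)

9.233


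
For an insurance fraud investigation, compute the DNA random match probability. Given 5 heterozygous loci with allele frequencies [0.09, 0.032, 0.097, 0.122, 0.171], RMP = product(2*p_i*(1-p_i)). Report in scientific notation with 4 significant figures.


Computing RMP for 5 loci:
Locus 1: 2 * 0.09 * 0.91 = 0.1638
Locus 2: 2 * 0.032 * 0.968 = 0.061952
Locus 3: 2 * 0.097 * 0.903 = 0.175182
Locus 4: 2 * 0.122 * 0.878 = 0.214232
Locus 5: 2 * 0.171 * 0.829 = 0.283518
RMP = 1.080e-04

1.080e-04


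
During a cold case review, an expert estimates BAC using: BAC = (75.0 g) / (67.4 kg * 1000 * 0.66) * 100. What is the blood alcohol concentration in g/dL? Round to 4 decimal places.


Applying the Widmark formula:
BAC = (dose_g / (body_wt * 1000 * r)) * 100
Denominator = 67.4 * 1000 * 0.66 = 44484
BAC = (75.0 / 44484) * 100
BAC = 0.1686 g/dL

0.1686


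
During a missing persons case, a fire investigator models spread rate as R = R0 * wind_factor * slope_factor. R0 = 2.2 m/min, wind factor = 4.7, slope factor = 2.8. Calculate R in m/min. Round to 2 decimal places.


Fire spread rate calculation:
R = R0 * wind_factor * slope_factor
= 2.2 * 4.7 * 2.8
= 10.34 * 2.8
= 28.95 m/min

28.95


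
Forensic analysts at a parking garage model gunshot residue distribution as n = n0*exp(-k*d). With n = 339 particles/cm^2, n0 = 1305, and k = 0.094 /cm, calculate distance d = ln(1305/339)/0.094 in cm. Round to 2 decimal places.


GSR distance calculation:
n0/n = 1305 / 339 = 3.849558
ln(n0/n) = 1.347958
d = 1.347958 / 0.094 = 14.34 cm

14.34


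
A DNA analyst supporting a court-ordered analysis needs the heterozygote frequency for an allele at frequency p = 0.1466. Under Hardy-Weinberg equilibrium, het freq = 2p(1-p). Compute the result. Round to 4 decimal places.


Hardy-Weinberg heterozygote frequency:
q = 1 - p = 1 - 0.1466 = 0.8534
2pq = 2 * 0.1466 * 0.8534 = 0.2502

0.2502


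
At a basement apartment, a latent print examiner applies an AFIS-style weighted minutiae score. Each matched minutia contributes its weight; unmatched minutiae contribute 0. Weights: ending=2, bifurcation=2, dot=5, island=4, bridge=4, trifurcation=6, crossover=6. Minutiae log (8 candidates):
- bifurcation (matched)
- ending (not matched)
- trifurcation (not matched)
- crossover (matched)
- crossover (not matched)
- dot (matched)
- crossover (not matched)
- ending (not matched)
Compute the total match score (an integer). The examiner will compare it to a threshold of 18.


Weighted minutiae match score:
  bifurcation: matched, +2 (running total 2)
  ending: not matched, +0
  trifurcation: not matched, +0
  crossover: matched, +6 (running total 8)
  crossover: not matched, +0
  dot: matched, +5 (running total 13)
  crossover: not matched, +0
  ending: not matched, +0
Total score = 13
Threshold = 18; verdict = inconclusive

13


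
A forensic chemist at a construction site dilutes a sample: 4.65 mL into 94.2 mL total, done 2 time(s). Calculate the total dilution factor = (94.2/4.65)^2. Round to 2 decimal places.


Dilution factor calculation:
Single dilution = V_total / V_sample = 94.2 / 4.65 ≈ 20.258065
Number of dilutions = 2
Total DF = (94.2 / 4.65)^2 (full precision, rounded at the end) = 410.39

410.39


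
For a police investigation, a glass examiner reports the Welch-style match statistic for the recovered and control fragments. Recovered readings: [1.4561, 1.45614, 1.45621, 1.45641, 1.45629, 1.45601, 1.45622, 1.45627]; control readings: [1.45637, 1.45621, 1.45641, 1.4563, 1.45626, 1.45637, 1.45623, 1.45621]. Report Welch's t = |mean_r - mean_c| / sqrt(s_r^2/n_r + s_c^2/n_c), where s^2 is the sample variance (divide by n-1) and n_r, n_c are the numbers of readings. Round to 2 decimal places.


Welch's t-criterion for glass RI comparison:
Recovered mean = sum / n_r = 11.64965 / 8 = 1.4562062
Control mean = sum / n_c = 11.65036 / 8 = 1.456295
Recovered sample variance s_r^2 = 1.52839e-08
Control sample variance s_c^2 = 6.34286e-09
Welch SE (unpooled) = sqrt(s_r^2/n_r + s_c^2/n_c) = sqrt(1.91049e-09 + 7.92857e-10) = sqrt(2.70335e-09) = 5.19937e-05
|mean_r - mean_c| = 8.875e-05
t = 8.875e-05 / 5.19937e-05 = 1.71

1.71


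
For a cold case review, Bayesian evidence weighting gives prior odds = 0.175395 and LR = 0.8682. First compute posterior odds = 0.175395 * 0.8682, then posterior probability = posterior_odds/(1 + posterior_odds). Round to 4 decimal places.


Bayesian evidence evaluation:
Posterior odds = prior_odds * LR = 0.175395 * 0.8682 = 0.1522779
Posterior probability = posterior_odds / (1 + posterior_odds)
= 0.1522779 / (1 + 0.1522779)
= 0.1522779 / 1.1522779
= 0.1322

0.1322


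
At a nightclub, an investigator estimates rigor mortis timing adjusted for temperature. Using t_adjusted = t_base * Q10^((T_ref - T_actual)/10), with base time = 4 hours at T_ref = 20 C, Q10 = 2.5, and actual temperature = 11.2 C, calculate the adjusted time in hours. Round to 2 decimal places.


Rigor mortis time adjustment:
Exponent = (T_ref - T_actual) / 10 = (20 - 11.2) / 10 = 0.88
Q10 factor = 2.5^0.88 = 2.23969
t_adjusted = 4 * 2.23969 = 8.96 hours

8.96


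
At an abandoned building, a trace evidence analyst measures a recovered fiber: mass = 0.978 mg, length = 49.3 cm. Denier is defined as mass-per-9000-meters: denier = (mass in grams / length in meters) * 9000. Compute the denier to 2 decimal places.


Denier calculation:
Mass in grams = 0.978 mg / 1000 = 0.000978 g
Length in meters = 49.3 cm / 100 = 0.493 m
Linear density = mass / length = 0.000978 / 0.493 = 0.00198377 g/m
Denier = (g/m) * 9000 = 0.00198377 * 9000 = 17.85

17.85


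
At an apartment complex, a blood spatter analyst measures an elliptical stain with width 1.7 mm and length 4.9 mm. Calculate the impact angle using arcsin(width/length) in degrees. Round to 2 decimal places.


Blood spatter impact angle calculation:
width / length = 1.7 / 4.9 = 0.346939
angle = arcsin(0.346939)
angle = 20.30 degrees

20.30


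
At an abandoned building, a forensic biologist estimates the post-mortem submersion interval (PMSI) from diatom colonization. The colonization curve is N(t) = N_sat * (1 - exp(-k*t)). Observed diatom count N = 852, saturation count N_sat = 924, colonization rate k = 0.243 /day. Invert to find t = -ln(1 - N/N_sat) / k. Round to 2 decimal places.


PMSI from diatom colonization curve:
N / N_sat = 852 / 924 = 0.922078
1 - N/N_sat = 0.077922
ln(1 - N/N_sat) = -2.552047
t = -ln(1 - N/N_sat) / k = -(-2.552047) / 0.243 = 10.50 days

10.50


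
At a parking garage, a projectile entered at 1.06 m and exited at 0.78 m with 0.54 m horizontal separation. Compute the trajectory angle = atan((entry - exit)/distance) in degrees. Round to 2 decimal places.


Bullet trajectory angle:
Height difference = 1.06 - 0.78 = 0.28 m
angle = atan(0.28 / 0.54)
angle = atan(0.518519)
angle = 27.41 degrees

27.41


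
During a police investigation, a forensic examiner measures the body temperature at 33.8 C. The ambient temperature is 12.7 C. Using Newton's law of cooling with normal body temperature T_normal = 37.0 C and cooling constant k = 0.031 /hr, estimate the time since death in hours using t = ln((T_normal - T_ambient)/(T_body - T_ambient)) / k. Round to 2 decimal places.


Using Newton's law of cooling:
t = ln((T_normal - T_ambient) / (T_body - T_ambient)) / k
T_normal - T_ambient = 24.3
T_body - T_ambient = 21.1
Ratio = 1.151659
ln(ratio) = 0.141204
t = 0.141204 / 0.031 = 4.55 hours

4.55


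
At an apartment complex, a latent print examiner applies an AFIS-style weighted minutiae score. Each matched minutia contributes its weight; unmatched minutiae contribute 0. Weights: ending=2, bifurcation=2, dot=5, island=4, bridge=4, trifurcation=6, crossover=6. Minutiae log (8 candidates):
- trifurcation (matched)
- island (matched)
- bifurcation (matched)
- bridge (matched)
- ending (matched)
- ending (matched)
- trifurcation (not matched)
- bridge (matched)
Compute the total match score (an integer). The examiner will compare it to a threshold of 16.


Weighted minutiae match score:
  trifurcation: matched, +6 (running total 6)
  island: matched, +4 (running total 10)
  bifurcation: matched, +2 (running total 12)
  bridge: matched, +4 (running total 16)
  ending: matched, +2 (running total 18)
  ending: matched, +2 (running total 20)
  trifurcation: not matched, +0
  bridge: matched, +4 (running total 24)
Total score = 24
Threshold = 16; verdict = identification

24


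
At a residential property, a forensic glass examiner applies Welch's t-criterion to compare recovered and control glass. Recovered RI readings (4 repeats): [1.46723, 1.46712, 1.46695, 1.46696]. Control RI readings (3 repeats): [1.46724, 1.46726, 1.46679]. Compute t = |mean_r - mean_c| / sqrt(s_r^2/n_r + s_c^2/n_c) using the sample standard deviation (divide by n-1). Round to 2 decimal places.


Welch's t-criterion for glass RI comparison:
Recovered mean = sum / n_r = 5.86826 / 4 = 1.467065
Control mean = sum / n_c = 4.40129 / 3 = 1.4670967
Recovered sample variance s_r^2 = 1.81667e-08
Control sample variance s_c^2 = 7.06333e-08
Welch SE (unpooled) = sqrt(s_r^2/n_r + s_c^2/n_c) = sqrt(4.54167e-09 + 2.35444e-08) = sqrt(2.80861e-08) = 0.000167589
|mean_r - mean_c| = 3.16667e-05
t = 3.16667e-05 / 0.000167589 = 0.19

0.19


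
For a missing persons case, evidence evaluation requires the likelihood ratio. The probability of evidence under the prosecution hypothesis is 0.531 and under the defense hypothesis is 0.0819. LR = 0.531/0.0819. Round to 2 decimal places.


Likelihood ratio calculation:
LR = P(E|Hp) / P(E|Hd)
LR = 0.531 / 0.0819
LR = 6.48

6.48


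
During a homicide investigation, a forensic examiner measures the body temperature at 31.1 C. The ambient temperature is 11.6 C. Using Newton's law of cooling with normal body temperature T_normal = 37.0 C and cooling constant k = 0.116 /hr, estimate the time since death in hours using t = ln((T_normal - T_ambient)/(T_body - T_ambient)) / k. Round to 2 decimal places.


Using Newton's law of cooling:
t = ln((T_normal - T_ambient) / (T_body - T_ambient)) / k
T_normal - T_ambient = 25.4
T_body - T_ambient = 19.5
Ratio = 1.302564
ln(ratio) = 0.264335
t = 0.264335 / 0.116 = 2.28 hours

2.28


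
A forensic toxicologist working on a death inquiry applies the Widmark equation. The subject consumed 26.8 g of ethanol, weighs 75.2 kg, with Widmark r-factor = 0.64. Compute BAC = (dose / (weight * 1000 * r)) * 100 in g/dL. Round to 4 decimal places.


Applying the Widmark formula:
BAC = (dose_g / (body_wt * 1000 * r)) * 100
Denominator = 75.2 * 1000 * 0.64 = 48128
BAC = (26.8 / 48128) * 100
BAC = 0.0557 g/dL

0.0557


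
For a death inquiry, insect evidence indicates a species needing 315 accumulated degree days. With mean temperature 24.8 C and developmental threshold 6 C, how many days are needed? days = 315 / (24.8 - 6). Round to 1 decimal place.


Insect development time:
Effective temperature = avg_temp - T_base = 24.8 - 6 = 18.8 C
Days = ADD / effective_temp = 315 / 18.8 = 16.8 days

16.8


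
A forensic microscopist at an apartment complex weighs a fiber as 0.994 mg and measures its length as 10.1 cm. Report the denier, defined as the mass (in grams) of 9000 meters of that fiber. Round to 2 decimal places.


Denier calculation:
Mass in grams = 0.994 mg / 1000 = 0.000994 g
Length in meters = 10.1 cm / 100 = 0.101 m
Linear density = mass / length = 0.000994 / 0.101 = 0.00984158 g/m
Denier = (g/m) * 9000 = 0.00984158 * 9000 = 88.57

88.57


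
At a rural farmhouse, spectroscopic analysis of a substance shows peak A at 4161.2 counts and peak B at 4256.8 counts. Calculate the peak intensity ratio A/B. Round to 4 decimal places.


Spectral peak ratio:
Peak A = 4161.2 counts
Peak B = 4256.8 counts
Ratio = 4161.2 / 4256.8 = 0.9775

0.9775


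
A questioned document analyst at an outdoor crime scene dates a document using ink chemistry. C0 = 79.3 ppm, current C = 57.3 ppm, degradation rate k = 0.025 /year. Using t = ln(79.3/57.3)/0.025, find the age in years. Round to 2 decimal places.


Document age estimation:
C0/C = 79.3 / 57.3 = 1.383944
ln(C0/C) = 0.324937
t = 0.324937 / 0.025 = 13.00 years

13.00


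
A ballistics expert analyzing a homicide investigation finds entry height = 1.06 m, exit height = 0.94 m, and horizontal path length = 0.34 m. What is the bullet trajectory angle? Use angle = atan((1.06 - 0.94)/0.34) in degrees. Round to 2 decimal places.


Bullet trajectory angle:
Height difference = 1.06 - 0.94 = 0.12 m
angle = atan(0.12 / 0.34)
angle = atan(0.352941)
angle = 19.44 degrees

19.44


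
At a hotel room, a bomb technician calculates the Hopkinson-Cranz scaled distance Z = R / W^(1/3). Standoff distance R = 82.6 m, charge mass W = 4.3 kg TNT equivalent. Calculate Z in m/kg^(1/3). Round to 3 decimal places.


Scaled distance calculation:
W^(1/3) = 4.3^(1/3) = 1.626133
Z = R / W^(1/3) = 82.6 / 1.626133
Z = 50.795 m/kg^(1/3)

50.795


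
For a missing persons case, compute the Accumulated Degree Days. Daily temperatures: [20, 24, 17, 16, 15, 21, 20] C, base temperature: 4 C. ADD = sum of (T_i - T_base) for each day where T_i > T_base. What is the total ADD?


Computing ADD day by day:
Day 1: max(0, 20 - 4) = 16
Day 2: max(0, 24 - 4) = 20
Day 3: max(0, 17 - 4) = 13
Day 4: max(0, 16 - 4) = 12
Day 5: max(0, 15 - 4) = 11
Day 6: max(0, 21 - 4) = 17
Day 7: max(0, 20 - 4) = 16
Total ADD = 105

105


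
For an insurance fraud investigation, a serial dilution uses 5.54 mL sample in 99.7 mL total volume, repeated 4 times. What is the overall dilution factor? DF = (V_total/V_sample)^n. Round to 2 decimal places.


Dilution factor calculation:
Single dilution = V_total / V_sample = 99.7 / 5.54 ≈ 17.99639
Number of dilutions = 4
Total DF = (99.7 / 5.54)^4 (full precision, rounded at the end) = 104891.81

104891.81


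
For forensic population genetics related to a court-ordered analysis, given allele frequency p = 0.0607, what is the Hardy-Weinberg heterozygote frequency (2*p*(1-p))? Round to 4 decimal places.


Hardy-Weinberg heterozygote frequency:
q = 1 - p = 1 - 0.0607 = 0.9393
2pq = 2 * 0.0607 * 0.9393 = 0.1140

0.1140


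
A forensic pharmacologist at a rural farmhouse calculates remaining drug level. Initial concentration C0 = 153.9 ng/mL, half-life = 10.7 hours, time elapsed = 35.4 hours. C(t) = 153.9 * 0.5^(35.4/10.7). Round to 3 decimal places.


Drug concentration decay:
Number of half-lives = t / t_half = 35.4 / 10.7 = 3.308411
Decay factor = 0.5^3.308411 = 0.10094134
C(t) = 153.9 * 0.10094134 = 15.535 ng/mL

15.535


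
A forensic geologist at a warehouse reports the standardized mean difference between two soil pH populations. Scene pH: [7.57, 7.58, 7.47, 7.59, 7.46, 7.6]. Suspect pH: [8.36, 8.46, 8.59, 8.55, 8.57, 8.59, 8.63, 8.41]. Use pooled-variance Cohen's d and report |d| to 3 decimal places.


Pooled-variance Cohen's d for soil pH comparison:
Scene mean = 45.27 / 6 = 7.545
Suspect mean = 68.16 / 8 = 8.52
Scene sample variance s_s^2 = 0.00395
Suspect sample variance s_c^2 = 0.009514
Pooled variance = ((n_s-1)*s_s^2 + (n_c-1)*s_c^2) / (n_s + n_c - 2) = 0.007196
Pooled SD = sqrt(0.007196) = 0.084829
Mean difference = -0.975
|d| = |-0.975| / 0.084829 = 11.494

11.494


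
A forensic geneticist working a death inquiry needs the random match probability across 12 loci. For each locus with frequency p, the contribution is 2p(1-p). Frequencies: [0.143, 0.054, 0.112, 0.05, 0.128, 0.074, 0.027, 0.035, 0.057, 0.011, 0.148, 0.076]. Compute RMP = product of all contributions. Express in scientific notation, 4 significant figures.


Computing RMP for 12 loci:
Locus 1: 2 * 0.143 * 0.857 = 0.245102
Locus 2: 2 * 0.054 * 0.946 = 0.102168
Locus 3: 2 * 0.112 * 0.888 = 0.198912
Locus 4: 2 * 0.05 * 0.95 = 0.095
Locus 5: 2 * 0.128 * 0.872 = 0.223232
Locus 6: 2 * 0.074 * 0.926 = 0.137048
Locus 7: 2 * 0.027 * 0.973 = 0.052542
Locus 8: 2 * 0.035 * 0.965 = 0.06755
Locus 9: 2 * 0.057 * 0.943 = 0.107502
Locus 10: 2 * 0.011 * 0.989 = 0.021758
Locus 11: 2 * 0.148 * 0.852 = 0.252192
Locus 12: 2 * 0.076 * 0.924 = 0.140448
RMP = 4.257e-12

4.257e-12
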